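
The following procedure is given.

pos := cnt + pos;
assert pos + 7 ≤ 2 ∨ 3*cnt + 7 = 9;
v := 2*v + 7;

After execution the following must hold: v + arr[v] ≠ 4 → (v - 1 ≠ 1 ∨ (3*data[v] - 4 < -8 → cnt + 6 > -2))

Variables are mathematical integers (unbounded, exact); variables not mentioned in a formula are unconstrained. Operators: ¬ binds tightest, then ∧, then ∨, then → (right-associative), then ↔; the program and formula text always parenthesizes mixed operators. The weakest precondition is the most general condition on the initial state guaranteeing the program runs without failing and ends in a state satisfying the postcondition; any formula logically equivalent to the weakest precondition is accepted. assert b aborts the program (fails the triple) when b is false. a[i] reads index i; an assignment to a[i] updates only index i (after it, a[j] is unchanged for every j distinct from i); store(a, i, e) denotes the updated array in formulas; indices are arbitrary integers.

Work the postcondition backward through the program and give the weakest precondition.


Working backward. After the program, the postcondition v + arr[v] ≠ 4 → (v - 1 ≠ 1 ∨ (3*data[v] - 4 < -8 → cnt + 6 > -2)) must hold; in canonical form it is arr[v] + v ≠ 4 → (v ≠ 2 ∨ (3*data[v] < -4 → cnt > -8)).
Before v := 2*v + 7: arr[2*v + 7] + 2*v ≠ -3 → (2*v ≠ -5 ∨ (3*data[2*v + 7] < -4 → cnt > -8))
Before assert pos + 7 ≤ 2 ∨ 3*cnt + 7 = 9: (pos ≤ -5 ∨ 3*cnt = 2) ∧ (arr[2*v + 7] + 2*v ≠ -3 → (2*v ≠ -5 ∨ (3*data[2*v + 7] < -4 → cnt > -8)))
Before pos := cnt + pos: (cnt + pos ≤ -5 ∨ 3*cnt = 2) ∧ (arr[2*v + 7] + 2*v ≠ -3 → (2*v ≠ -5 ∨ (3*data[2*v + 7] < -4 → cnt > -8)))
Answer: WP = (cnt + pos ≤ -5 ∨ 3*cnt = 2) ∧ (arr[2*v + 7] + 2*v ≠ -3 → (2*v ≠ -5 ∨ (3*data[2*v + 7] < -4 → cnt > -8)))


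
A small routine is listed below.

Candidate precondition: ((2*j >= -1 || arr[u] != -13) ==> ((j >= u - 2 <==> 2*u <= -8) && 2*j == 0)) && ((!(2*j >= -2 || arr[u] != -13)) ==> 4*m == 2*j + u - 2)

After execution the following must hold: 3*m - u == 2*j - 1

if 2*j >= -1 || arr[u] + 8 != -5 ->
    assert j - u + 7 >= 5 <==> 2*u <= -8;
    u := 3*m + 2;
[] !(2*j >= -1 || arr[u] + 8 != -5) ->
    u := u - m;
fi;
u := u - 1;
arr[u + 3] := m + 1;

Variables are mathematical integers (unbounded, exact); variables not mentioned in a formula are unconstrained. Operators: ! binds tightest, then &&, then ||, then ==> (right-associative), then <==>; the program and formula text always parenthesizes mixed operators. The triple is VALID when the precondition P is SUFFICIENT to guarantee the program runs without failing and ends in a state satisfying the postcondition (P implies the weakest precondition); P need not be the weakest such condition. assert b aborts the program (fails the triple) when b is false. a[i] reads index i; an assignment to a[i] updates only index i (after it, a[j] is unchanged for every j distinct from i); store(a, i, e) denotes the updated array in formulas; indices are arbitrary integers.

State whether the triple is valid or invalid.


Working backward. After the program, the postcondition 3*m - u == 2*j - 1 must hold; in canonical form it is 3*m == 2*j + u - 1.
Before arr[u + 3] := m + 1: 3*m == 2*j + u - 1
Before u := u - 1: 3*m == 2*j + u - 2
Then branch requires (j >= u - 2 <==> 2*u <= -8) && 2*j == 0; else branch requires 4*m == 2*j + u - 2.
Before the if: ((2*j >= -1 || arr[u] != -13) ==> ((j >= u - 2 <==> 2*u <= -8) && 2*j == 0)) && ((!(2*j >= -1 || arr[u] != -13)) ==> 4*m == 2*j + u - 2)
The weakest precondition is ((2*j >= -1 || arr[u] != -13) ==> ((j >= u - 2 <==> 2*u <= -8) && 2*j == 0)) && ((!(2*j >= -1 || arr[u] != -13)) ==> 4*m == 2*j + u - 2).
Check whether ((2*j >= -1 || arr[u] != -13) ==> ((j >= u - 2 <==> 2*u <= -8) && 2*j == 0)) && ((!(2*j >= -2 || arr[u] != -13)) ==> 4*m == 2*j + u - 2) implies it.
Countermodel: at the initial state arr = {[5] = -13, elsewhere -13}, j = -1, m = 0, u = 5, the precondition holds but the weakest precondition fails.
Answer: invalid


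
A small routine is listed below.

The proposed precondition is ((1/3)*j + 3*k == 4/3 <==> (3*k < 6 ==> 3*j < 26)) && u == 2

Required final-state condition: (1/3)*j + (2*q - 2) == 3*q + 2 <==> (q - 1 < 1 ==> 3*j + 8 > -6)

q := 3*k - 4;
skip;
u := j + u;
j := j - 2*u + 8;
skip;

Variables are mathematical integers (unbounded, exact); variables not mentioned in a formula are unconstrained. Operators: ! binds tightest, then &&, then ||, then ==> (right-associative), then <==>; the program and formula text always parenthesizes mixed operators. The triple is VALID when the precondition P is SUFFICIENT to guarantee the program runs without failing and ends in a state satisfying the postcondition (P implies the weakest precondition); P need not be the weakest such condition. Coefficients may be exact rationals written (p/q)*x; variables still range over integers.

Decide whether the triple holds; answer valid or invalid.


Working backward. After the program, the postcondition (1/3)*j + (2*q - 2) == 3*q + 2 <==> (q - 1 < 1 ==> 3*j + 8 > -6) must hold; in canonical form it is (1/3)*j == q + 4 <==> (q < 2 ==> 3*j > -14).
Before skip: (1/3)*j == q + 4 <==> (q < 2 ==> 3*j > -14)
Before j := j - 2*u + 8: (1/3)*j == q + (2/3)*u + 4/3 <==> (q < 2 ==> 3*j > 6*u - 38)
Before u := j + u: (1/3)*j + q + (2/3)*u == -4/3 <==> (q < 2 ==> 3*j + 6*u < 38)
Before skip: (1/3)*j + q + (2/3)*u == -4/3 <==> (q < 2 ==> 3*j + 6*u < 38)
Before q := 3*k - 4: (1/3)*j + 3*k + (2/3)*u == 8/3 <==> (3*k < 6 ==> 3*j + 6*u < 38)
The weakest precondition is (1/3)*j + 3*k + (2/3)*u == 8/3 <==> (3*k < 6 ==> 3*j + 6*u < 38).
Check whether ((1/3)*j + 3*k == 4/3 <==> (3*k < 6 ==> 3*j < 26)) && u == 2 implies it.
Every state satisfying the precondition satisfies the weakest precondition: the implication holds.
Answer: valid


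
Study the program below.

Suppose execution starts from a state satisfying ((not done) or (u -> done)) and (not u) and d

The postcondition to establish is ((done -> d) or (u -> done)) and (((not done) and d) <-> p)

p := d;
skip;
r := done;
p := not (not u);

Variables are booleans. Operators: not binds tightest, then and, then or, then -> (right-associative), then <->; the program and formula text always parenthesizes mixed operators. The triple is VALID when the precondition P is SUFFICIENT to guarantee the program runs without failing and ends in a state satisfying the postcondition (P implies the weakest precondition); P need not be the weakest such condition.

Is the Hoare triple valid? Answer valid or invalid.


Working backward. After the program, ((done -> d) or (u -> done)) and (((not done) and d) <-> p) must hold.
Before p := not (not u): ((done -> d) or (u -> done)) and (((not done) and d) <-> u)
Before r := done: ((done -> d) or (u -> done)) and (((not done) and d) <-> u)
Before skip: ((done -> d) or (u -> done)) and (((not done) and d) <-> u)
Before p := d: ((done -> d) or (u -> done)) and (((not done) and d) <-> u)
The weakest precondition is ((done -> d) or (u -> done)) and (((not done) and d) <-> u).
Check whether ((not done) or (u -> done)) and (not u) and d implies it.
Countermodel: at the initial state d = true, done = false, u = false, the precondition holds but the weakest precondition fails.
Answer: invalid


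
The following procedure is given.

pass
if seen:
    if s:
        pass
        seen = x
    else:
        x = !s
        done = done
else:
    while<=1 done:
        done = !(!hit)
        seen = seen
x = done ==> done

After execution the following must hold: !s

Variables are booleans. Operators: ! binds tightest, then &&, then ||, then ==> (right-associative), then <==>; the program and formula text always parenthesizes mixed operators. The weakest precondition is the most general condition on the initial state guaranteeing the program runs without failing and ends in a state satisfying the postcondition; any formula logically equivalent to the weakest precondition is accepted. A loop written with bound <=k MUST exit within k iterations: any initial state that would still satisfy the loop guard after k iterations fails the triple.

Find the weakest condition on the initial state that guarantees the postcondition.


Working backward. After the program, !s must hold.
Before x := done ==> done: !s
Then branch requires s ==> (!s); else branch requires (done ==> ((!hit) && (!s))) && ((!done) ==> (!s)).
Before the if: (seen ==> (s ==> (!s))) && ((!seen) ==> ((done ==> ((!hit) && (!s))) && ((!done) ==> (!s))))
Before skip: (seen ==> (s ==> (!s))) && ((!seen) ==> ((done ==> ((!hit) && (!s))) && ((!done) ==> (!s))))
Answer: WP = (seen ==> (s ==> (!s))) && ((!seen) ==> ((done ==> ((!hit) && (!s))) && ((!done) ==> (!s))))


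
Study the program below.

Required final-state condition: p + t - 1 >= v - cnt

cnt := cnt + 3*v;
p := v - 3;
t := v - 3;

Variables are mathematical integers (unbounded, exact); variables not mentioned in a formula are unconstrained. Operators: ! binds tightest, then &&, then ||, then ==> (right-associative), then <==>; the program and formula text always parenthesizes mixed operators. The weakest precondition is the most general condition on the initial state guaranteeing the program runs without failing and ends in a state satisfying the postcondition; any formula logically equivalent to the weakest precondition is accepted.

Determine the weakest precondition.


Working backward. After the program, the postcondition p + t - 1 >= v - cnt must hold; in canonical form it is cnt + p + t >= v + 1.
Before t := v - 3: cnt + p >= 4
Before p := v - 3: cnt + v >= 7
Before cnt := cnt + 3*v: cnt + 4*v >= 7
Answer: WP = cnt + 4*v >= 7


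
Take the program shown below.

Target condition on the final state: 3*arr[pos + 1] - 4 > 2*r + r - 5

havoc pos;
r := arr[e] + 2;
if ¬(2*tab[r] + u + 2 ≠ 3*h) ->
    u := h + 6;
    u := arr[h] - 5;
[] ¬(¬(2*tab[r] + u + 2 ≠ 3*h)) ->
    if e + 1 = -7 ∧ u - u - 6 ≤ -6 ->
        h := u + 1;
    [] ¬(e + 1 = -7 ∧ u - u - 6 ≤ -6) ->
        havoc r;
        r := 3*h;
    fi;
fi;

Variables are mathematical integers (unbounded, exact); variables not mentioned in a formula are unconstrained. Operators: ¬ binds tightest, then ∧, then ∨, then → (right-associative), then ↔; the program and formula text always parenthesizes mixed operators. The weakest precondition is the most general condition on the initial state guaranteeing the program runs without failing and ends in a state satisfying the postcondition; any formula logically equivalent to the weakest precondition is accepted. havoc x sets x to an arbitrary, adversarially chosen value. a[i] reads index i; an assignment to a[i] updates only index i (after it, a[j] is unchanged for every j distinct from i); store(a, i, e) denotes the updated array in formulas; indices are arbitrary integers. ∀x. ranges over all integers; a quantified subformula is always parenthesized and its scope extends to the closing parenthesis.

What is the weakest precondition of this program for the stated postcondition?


Working backward. After the program, the postcondition 3*arr[pos + 1] - 4 > 2*r + r - 5 must hold; in canonical form it is 3*arr[pos + 1] > 3*r - 1.
Then branch requires 3*arr[pos + 1] > 3*r - 1; else branch requires (e = -8 → 3*arr[pos + 1] > 3*r - 1) ∧ ((¬(e = -8)) → 3*arr[pos + 1] > 9*h - 1).
Before the if: ((¬(2*tab[r] + u ≠ 3*h - 2)) → 3*arr[pos + 1] > 3*r - 1) ∧ (2*tab[r] + u ≠ 3*h - 2 → ((e = -8 → 3*arr[pos + 1] > 3*r - 1) ∧ ((¬(e = -8)) → 3*arr[pos + 1] > 9*h - 1)))
Before r := arr[e] + 2: ((¬(2*tab[arr[e] + 2] + u ≠ 3*h - 2)) → 3*arr[pos + 1] > 3*arr[e] + 5) ∧ (2*tab[arr[e] + 2] + u ≠ 3*h - 2 → ((e = -8 → 3*arr[pos + 1] > 3*arr[e] + 5) ∧ ((¬(e = -8)) → 3*arr[pos + 1] > 9*h - 1)))
Before havoc pos: ∀pos_1. (((¬(2*tab[arr[e] + 2] + u ≠ 3*h - 2)) → 3*arr[pos_1 + 1] > 3*arr[e] + 5) ∧ (2*tab[arr[e] + 2] + u ≠ 3*h - 2 → ((e = -8 → 3*arr[pos_1 + 1] > 3*arr[e] + 5) ∧ ((¬(e = -8)) → 3*arr[pos_1 + 1] > 9*h - 1))))
Answer: WP = ∀pos_1. (((¬(2*tab[arr[e] + 2] + u ≠ 3*h - 2)) → 3*arr[pos_1 + 1] > 3*arr[e] + 5) ∧ (2*tab[arr[e] + 2] + u ≠ 3*h - 2 → ((e = -8 → 3*arr[pos_1 + 1] > 3*arr[e] + 5) ∧ ((¬(e = -8)) → 3*arr[pos_1 + 1] > 9*h - 1))))


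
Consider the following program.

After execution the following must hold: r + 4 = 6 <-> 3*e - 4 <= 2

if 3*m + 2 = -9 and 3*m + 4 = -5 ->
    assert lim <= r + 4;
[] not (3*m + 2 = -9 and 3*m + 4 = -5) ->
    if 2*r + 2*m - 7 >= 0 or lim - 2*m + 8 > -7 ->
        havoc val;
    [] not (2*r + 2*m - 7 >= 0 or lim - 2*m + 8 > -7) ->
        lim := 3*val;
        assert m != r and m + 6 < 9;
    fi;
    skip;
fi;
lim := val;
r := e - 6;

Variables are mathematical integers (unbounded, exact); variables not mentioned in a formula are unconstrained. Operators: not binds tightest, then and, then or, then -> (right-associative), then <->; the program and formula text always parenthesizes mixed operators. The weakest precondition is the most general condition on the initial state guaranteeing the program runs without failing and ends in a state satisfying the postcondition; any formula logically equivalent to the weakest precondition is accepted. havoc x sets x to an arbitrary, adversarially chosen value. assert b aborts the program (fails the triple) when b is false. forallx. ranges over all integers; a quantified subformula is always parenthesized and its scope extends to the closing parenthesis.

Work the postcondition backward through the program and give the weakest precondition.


Working backward. After the program, the postcondition r + 4 = 6 <-> 3*e - 4 <= 2 must hold; in canonical form it is r = 2 <-> 3*e <= 6.
Before r := e - 6: e = 8 <-> 3*e <= 6
Before lim := val: e = 8 <-> 3*e <= 6
Then branch requires lim <= r + 4 and (e = 8 <-> 3*e <= 6); else branch requires ((2*m + 2*r >= 7 or lim > 2*m - 15) -> (e = 8 <-> 3*e <= 6)) and ((not (2*m + 2*r >= 7 or lim > 2*m - 15)) -> (m != r and m < 3 and (e = 8 <-> 3*e <= 6))).
Before the if: ((3*m = -11 and 3*m = -9) -> (lim <= r + 4 and (e = 8 <-> 3*e <= 6))) and ((not (3*m = -11 and 3*m = -9)) -> (((2*m + 2*r >= 7 or lim > 2*m - 15) -> (e = 8 <-> 3*e <= 6)) and ((not (2*m + 2*r >= 7 or lim > 2*m - 15)) -> (m != r and m < 3 and (e = 8 <-> 3*e <= 6)))))
Answer: WP = ((3*m = -11 and 3*m = -9) -> (lim <= r + 4 and (e = 8 <-> 3*e <= 6))) and ((not (3*m = -11 and 3*m = -9)) -> (((2*m + 2*r >= 7 or lim > 2*m - 15) -> (e = 8 <-> 3*e <= 6)) and ((not (2*m + 2*r >= 7 or lim > 2*m - 15)) -> (m != r and m < 3 and (e = 8 <-> 3*e <= 6)))))


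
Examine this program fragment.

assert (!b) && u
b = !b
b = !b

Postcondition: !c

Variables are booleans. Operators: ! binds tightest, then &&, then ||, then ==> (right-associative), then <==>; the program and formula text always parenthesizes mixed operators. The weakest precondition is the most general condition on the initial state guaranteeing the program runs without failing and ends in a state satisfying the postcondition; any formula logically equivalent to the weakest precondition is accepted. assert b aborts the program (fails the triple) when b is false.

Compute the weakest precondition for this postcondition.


Working backward. After the program, !c must hold.
Before b := !b: !c
Before b := !b: !c
Before assert (!b) && u: (!b) && u && (!c)
Answer: WP = (!b) && u && (!c)


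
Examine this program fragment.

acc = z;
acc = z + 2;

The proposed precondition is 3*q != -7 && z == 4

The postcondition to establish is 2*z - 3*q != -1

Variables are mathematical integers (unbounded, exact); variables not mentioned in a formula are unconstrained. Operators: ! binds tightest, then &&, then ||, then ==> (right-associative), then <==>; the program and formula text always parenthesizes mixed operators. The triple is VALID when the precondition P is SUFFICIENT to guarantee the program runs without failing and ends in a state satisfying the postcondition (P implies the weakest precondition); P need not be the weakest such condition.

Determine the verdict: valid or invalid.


Working backward. After the program, the postcondition 2*z - 3*q != -1 must hold; in canonical form it is 2*z != 3*q - 1.
Before acc := z + 2: 2*z != 3*q - 1
Before acc := z: 2*z != 3*q - 1
The weakest precondition is 2*z != 3*q - 1.
Check whether 3*q != -7 && z == 4 implies it.
Countermodel: at the initial state q = 3, z = 4, the precondition holds but the weakest precondition fails.
Answer: invalid


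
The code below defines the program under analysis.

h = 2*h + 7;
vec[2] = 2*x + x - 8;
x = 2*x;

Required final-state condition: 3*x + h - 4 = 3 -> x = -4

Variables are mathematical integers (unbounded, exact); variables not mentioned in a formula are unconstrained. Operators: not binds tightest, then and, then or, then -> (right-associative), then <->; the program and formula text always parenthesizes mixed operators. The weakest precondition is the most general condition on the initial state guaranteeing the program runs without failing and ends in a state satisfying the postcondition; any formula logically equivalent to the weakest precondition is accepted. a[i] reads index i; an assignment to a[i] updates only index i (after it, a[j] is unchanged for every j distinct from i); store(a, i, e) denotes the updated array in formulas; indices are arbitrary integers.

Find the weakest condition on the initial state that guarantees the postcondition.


Working backward. After the program, the postcondition 3*x + h - 4 = 3 -> x = -4 must hold; in canonical form it is h + 3*x = 7 -> x = -4.
Before x := 2*x: h + 6*x = 7 -> 2*x = -4
Before vec[2] := 2*x + x - 8: h + 6*x = 7 -> 2*x = -4
Before h := 2*h + 7: 2*h + 6*x = 0 -> 2*x = -4
Answer: WP = 2*h + 6*x = 0 -> 2*x = -4


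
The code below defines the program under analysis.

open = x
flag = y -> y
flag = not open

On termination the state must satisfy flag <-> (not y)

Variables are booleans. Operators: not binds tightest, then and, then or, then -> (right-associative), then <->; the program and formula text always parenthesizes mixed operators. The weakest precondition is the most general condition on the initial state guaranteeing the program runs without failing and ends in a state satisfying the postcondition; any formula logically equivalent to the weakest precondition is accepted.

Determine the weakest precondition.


Working backward. After the program, flag <-> (not y) must hold.
Before flag := not open: (not open) <-> (not y)
Before flag := y -> y: (not open) <-> (not y)
Before open := x: (not x) <-> (not y)
Answer: WP = (not x) <-> (not y)


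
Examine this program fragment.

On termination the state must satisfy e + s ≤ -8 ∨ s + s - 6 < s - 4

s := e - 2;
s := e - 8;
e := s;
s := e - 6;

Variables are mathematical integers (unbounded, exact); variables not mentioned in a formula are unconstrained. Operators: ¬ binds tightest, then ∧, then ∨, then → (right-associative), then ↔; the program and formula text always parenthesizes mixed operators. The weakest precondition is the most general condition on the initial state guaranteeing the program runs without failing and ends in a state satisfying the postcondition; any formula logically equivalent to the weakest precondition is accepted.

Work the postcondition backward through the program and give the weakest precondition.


Working backward. After the program, the postcondition e + s ≤ -8 ∨ s + s - 6 < s - 4 must hold; in canonical form it is e + s ≤ -8 ∨ s < 2.
Before s := e - 6: 2*e ≤ -2 ∨ e < 8
Before e := s: 2*s ≤ -2 ∨ s < 8
Before s := e - 8: 2*e ≤ 14 ∨ e < 16
Before s := e - 2: 2*e ≤ 14 ∨ e < 16
Answer: WP = 2*e ≤ 14 ∨ e < 16


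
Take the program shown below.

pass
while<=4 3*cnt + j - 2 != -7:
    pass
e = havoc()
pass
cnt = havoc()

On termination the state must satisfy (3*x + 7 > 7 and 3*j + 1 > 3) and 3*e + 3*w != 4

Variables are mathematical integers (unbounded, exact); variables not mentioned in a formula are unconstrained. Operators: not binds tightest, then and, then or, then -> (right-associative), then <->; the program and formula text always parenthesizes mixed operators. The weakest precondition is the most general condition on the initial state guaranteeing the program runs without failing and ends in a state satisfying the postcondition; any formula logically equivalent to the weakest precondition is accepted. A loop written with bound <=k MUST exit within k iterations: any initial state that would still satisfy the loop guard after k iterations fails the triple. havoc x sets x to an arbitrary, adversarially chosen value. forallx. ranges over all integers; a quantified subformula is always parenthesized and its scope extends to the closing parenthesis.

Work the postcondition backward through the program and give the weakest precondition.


Working backward. After the program, the postcondition (3*x + 7 > 7 and 3*j + 1 > 3) and 3*e + 3*w != 4 must hold; in canonical form it is 3*x > 0 and 3*j > 2 and 3*e + 3*w != 4.
Before havoc cnt: 3*x > 0 and 3*j > 2 and 3*e + 3*w != 4
Before skip: 3*x > 0 and 3*j > 2 and 3*e + 3*w != 4
Before havoc e: forall e_1. (3*x > 0 and 3*j > 2 and 3*e_1 + 3*w != 4)
Before the loop (bound <=4), unroll the exhaustion recursion (WP_0 = exit-now case; WP_j = one more guarded iteration, up to j = 4):
  WP_0: (not (3*cnt + j != -5)) and (forall e_1. (3*x > 0 and 3*j > 2 and 3*e_1 + 3*w != 4))
  WP_1: (3*cnt + j != -5 -> ((not (3*cnt + j != -5)) and (forall e_1. (3*x > 0 and 3*j > 2 and 3*e_1 + 3*w != 4)))) and ((not (3*cnt + j != -5)) -> (forall e_1. (3*x > 0 and 3*j > 2 and 3*e_1 + 3*w != 4)))
  WP_2: (3*cnt + j != -5 -> ((3*cnt + j != -5 -> ((not (3*cnt + j != -5)) and (forall e_1. (3*x > 0 and 3*j > 2 and 3*e_1 + 3*w != 4)))) and ((not (3*cnt + j != -5)) -> (forall e_1. (3*x > 0 and 3*j > 2 and 3*e_1 + 3*w != 4))))) and ((not (3*cnt + j != -5)) -> (forall e_1. (3*x > 0 and 3*j > 2 and 3*e_1 + 3*w != 4)))
  WP_3: (3*cnt + j != -5 -> ((3*cnt + j != -5 -> ((3*cnt + j != -5 -> ((not (3*cnt + j != -5)) and (forall e_1. (3*x > 0 and 3*j > 2 and 3*e_1 + 3*w != 4)))) and ((not (3*cnt + j != -5)) -> (forall e_1. (3*x > 0 and 3*j > 2 and 3*e_1 + 3*w != 4))))) and ((not (3*cnt + j != -5)) -> (forall e_1. (3*x > 0 and 3*j > 2 and 3*e_1 + 3*w != 4))))) and ((not (3*cnt + j != -5)) -> (forall e_1. (3*x > 0 and 3*j > 2 and 3*e_1 + 3*w != 4)))
  WP_4: (3*cnt + j != -5 -> ((3*cnt + j != -5 -> ((3*cnt + j != -5 -> ((3*cnt + j != -5 -> ((not (3*cnt + j != -5)) and (forall e_1. (3*x > 0 and 3*j > 2 and 3*e_1 + 3*w != 4)))) and ((not (3*cnt + j != -5)) -> (forall e_1. (3*x > 0 and 3*j > 2 and 3*e_1 + 3*w != 4))))) and ((not (3*cnt + j != -5)) -> (forall e_1. (3*x > 0 and 3*j > 2 and 3*e_1 + 3*w != 4))))) and ((not (3*cnt + j != -5)) -> (forall e_1. (3*x > 0 and 3*j > 2 and 3*e_1 + 3*w != 4))))) and ((not (3*cnt + j != -5)) -> (forall e_1. (3*x > 0 and 3*j > 2 and 3*e_1 + 3*w != 4)))
So before the loop: (3*cnt + j != -5 -> ((3*cnt + j != -5 -> ((3*cnt + j != -5 -> ((3*cnt + j != -5 -> ((not (3*cnt + j != -5)) and (forall e_1. (3*x > 0 and 3*j > 2 and 3*e_1 + 3*w != 4)))) and ((not (3*cnt + j != -5)) -> (forall e_1. (3*x > 0 and 3*j > 2 and 3*e_1 + 3*w != 4))))) and ((not (3*cnt + j != -5)) -> (forall e_1. (3*x > 0 and 3*j > 2 and 3*e_1 + 3*w != 4))))) and ((not (3*cnt + j != -5)) -> (forall e_1. (3*x > 0 and 3*j > 2 and 3*e_1 + 3*w != 4))))) and ((not (3*cnt + j != -5)) -> (forall e_1. (3*x > 0 and 3*j > 2 and 3*e_1 + 3*w != 4)))
Before skip: (3*cnt + j != -5 -> ((3*cnt + j != -5 -> ((3*cnt + j != -5 -> ((3*cnt + j != -5 -> ((not (3*cnt + j != -5)) and (forall e_1. (3*x > 0 and 3*j > 2 and 3*e_1 + 3*w != 4)))) and ((not (3*cnt + j != -5)) -> (forall e_1. (3*x > 0 and 3*j > 2 and 3*e_1 + 3*w != 4))))) and ((not (3*cnt + j != -5)) -> (forall e_1. (3*x > 0 and 3*j > 2 and 3*e_1 + 3*w != 4))))) and ((not (3*cnt + j != -5)) -> (forall e_1. (3*x > 0 and 3*j > 2 and 3*e_1 + 3*w != 4))))) and ((not (3*cnt + j != -5)) -> (forall e_1. (3*x > 0 and 3*j > 2 and 3*e_1 + 3*w != 4)))
Answer: WP = (3*cnt + j != -5 -> ((3*cnt + j != -5 -> ((3*cnt + j != -5 -> ((3*cnt + j != -5 -> ((not (3*cnt + j != -5)) and (forall e_1. (3*x > 0 and 3*j > 2 and 3*e_1 + 3*w != 4)))) and ((not (3*cnt + j != -5)) -> (forall e_1. (3*x > 0 and 3*j > 2 and 3*e_1 + 3*w != 4))))) and ((not (3*cnt + j != -5)) -> (forall e_1. (3*x > 0 and 3*j > 2 and 3*e_1 + 3*w != 4))))) and ((not (3*cnt + j != -5)) -> (forall e_1. (3*x > 0 and 3*j > 2 and 3*e_1 + 3*w != 4))))) and ((not (3*cnt + j != -5)) -> (forall e_1. (3*x > 0 and 3*j > 2 and 3*e_1 + 3*w != 4)))


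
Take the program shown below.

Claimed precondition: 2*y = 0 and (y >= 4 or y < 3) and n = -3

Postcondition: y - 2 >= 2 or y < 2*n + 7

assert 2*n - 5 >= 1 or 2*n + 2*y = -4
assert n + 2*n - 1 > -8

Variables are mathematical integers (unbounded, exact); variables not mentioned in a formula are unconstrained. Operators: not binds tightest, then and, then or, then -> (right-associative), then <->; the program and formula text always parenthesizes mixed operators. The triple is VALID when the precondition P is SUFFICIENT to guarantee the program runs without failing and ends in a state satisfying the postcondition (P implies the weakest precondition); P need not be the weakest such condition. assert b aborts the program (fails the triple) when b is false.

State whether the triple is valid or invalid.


Working backward. After the program, the postcondition y - 2 >= 2 or y < 2*n + 7 must hold; in canonical form it is y >= 4 or y < 2*n + 7.
Before assert n + 2*n - 1 > -8: 3*n > -7 and (y >= 4 or y < 2*n + 7)
Before assert 2*n - 5 >= 1 or 2*n + 2*y = -4: (2*n >= 6 or 2*n + 2*y = -4) and 3*n > -7 and (y >= 4 or y < 2*n + 7)
The weakest precondition is (2*n >= 6 or 2*n + 2*y = -4) and 3*n > -7 and (y >= 4 or y < 2*n + 7).
Check whether 2*y = 0 and (y >= 4 or y < 3) and n = -3 implies it.
Countermodel: at the initial state n = -3, y = 0, the precondition holds but the weakest precondition fails.
Answer: invalid


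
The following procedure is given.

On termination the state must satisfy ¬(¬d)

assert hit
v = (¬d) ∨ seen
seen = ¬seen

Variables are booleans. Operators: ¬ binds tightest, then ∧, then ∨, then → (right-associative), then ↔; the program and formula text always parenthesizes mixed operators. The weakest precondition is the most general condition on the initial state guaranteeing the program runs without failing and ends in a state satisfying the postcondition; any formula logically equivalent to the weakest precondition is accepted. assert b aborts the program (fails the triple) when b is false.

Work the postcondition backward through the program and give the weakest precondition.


Working backward. After the program, the postcondition ¬(¬d) must hold; in canonical form it is d.
Before seen := ¬seen: d
Before v := (¬d) ∨ seen: d
Before assert hit: hit ∧ d
Answer: WP = hit ∧ d


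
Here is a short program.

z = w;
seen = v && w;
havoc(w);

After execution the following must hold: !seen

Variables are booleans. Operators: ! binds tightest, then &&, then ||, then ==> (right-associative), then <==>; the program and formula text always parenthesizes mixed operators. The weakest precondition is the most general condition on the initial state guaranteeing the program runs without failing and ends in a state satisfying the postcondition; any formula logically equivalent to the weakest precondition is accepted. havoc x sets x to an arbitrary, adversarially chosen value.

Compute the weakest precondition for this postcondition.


Working backward. After the program, !seen must hold.
Before havoc w: !seen
Before seen := v && w: !(v && w)
Before z := w: !(v && w)
Answer: WP = !(v && w)


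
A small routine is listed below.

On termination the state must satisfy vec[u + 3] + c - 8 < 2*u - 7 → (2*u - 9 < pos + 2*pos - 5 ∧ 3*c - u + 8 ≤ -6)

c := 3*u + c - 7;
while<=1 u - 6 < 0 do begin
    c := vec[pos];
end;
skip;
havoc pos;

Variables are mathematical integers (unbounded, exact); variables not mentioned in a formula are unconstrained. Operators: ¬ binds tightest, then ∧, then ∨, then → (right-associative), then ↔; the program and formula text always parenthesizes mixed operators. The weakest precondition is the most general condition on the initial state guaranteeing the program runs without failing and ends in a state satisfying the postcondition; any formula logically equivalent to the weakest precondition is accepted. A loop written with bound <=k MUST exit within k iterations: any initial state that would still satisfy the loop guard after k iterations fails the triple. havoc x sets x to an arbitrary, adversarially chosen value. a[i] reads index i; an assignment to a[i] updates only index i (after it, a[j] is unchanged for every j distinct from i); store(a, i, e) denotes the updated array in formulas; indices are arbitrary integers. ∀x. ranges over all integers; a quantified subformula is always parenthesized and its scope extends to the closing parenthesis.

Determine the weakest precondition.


Working backward. After the program, the postcondition vec[u + 3] + c - 8 < 2*u - 7 → (2*u - 9 < pos + 2*pos - 5 ∧ 3*c - u + 8 ≤ -6) must hold; in canonical form it is vec[u + 3] + c < 2*u + 1 → (2*u < 3*pos + 4 ∧ 3*c ≤ u - 14).
Before havoc pos: ∀pos_1. (vec[u + 3] + c < 2*u + 1 → (2*u < 3*pos_1 + 4 ∧ 3*c ≤ u - 14))
Before skip: ∀pos_1. (vec[u + 3] + c < 2*u + 1 → (2*u < 3*pos_1 + 4 ∧ 3*c ≤ u - 14))
Before the loop (bound <=1), unroll the exhaustion recursion (WP_0 = exit-now case; WP_j = one more guarded iteration, up to j = 1):
  WP_0: (¬(u < 6)) ∧ (∀pos_1. (vec[u + 3] + c < 2*u + 1 → (2*u < 3*pos_1 + 4 ∧ 3*c ≤ u - 14)))
  WP_1: (u < 6 → ((¬(u < 6)) ∧ (∀pos_1. (vec[u + 3] + vec[pos] < 2*u + 1 → (2*u < 3*pos_1 + 4 ∧ 3*vec[pos] ≤ u - 14))))) ∧ ((¬(u < 6)) → (∀pos_1. (vec[u + 3] + c < 2*u + 1 → (2*u < 3*pos_1 + 4 ∧ 3*c ≤ u - 14))))
So before the loop: (u < 6 → ((¬(u < 6)) ∧ (∀pos_1. (vec[u + 3] + vec[pos] < 2*u + 1 → (2*u < 3*pos_1 + 4 ∧ 3*vec[pos] ≤ u - 14))))) ∧ ((¬(u < 6)) → (∀pos_1. (vec[u + 3] + c < 2*u + 1 → (2*u < 3*pos_1 + 4 ∧ 3*c ≤ u - 14))))
Before c := 3*u + c - 7: (u < 6 → ((¬(u < 6)) ∧ (∀pos_1. (vec[u + 3] + vec[pos] < 2*u + 1 → (2*u < 3*pos_1 + 4 ∧ 3*vec[pos] ≤ u - 14))))) ∧ ((¬(u < 6)) → (∀pos_1. (vec[u + 3] + c + u < 8 → (2*u < 3*pos_1 + 4 ∧ 3*c + 8*u ≤ 7))))
Answer: WP = (u < 6 → ((¬(u < 6)) ∧ (∀pos_1. (vec[u + 3] + vec[pos] < 2*u + 1 → (2*u < 3*pos_1 + 4 ∧ 3*vec[pos] ≤ u - 14))))) ∧ ((¬(u < 6)) → (∀pos_1. (vec[u + 3] + c + u < 8 → (2*u < 3*pos_1 + 4 ∧ 3*c + 8*u ≤ 7))))


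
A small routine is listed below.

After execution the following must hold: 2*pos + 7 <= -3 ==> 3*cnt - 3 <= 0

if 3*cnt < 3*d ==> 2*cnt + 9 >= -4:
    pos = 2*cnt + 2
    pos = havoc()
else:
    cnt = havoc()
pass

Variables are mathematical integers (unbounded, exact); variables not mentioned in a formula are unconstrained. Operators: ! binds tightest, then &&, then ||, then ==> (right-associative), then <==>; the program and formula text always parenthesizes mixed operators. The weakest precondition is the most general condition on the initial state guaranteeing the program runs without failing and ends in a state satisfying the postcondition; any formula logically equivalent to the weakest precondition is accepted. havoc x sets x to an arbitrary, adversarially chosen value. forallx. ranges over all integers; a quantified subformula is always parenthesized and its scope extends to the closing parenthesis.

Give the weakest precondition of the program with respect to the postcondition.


Working backward. After the program, the postcondition 2*pos + 7 <= -3 ==> 3*cnt - 3 <= 0 must hold; in canonical form it is 2*pos <= -10 ==> 3*cnt <= 3.
Before skip: 2*pos <= -10 ==> 3*cnt <= 3
Then branch requires forall pos_1. (2*pos_1 <= -10 ==> 3*cnt <= 3); else branch requires forall cnt_1. (2*pos <= -10 ==> 3*cnt_1 <= 3).
Before the if: ((3*cnt < 3*d ==> 2*cnt >= -13) ==> (forall pos_1. (2*pos_1 <= -10 ==> 3*cnt <= 3))) && ((!(3*cnt < 3*d ==> 2*cnt >= -13)) ==> (forall cnt_1. (2*pos <= -10 ==> 3*cnt_1 <= 3)))
Answer: WP = ((3*cnt < 3*d ==> 2*cnt >= -13) ==> (forall pos_1. (2*pos_1 <= -10 ==> 3*cnt <= 3))) && ((!(3*cnt < 3*d ==> 2*cnt >= -13)) ==> (forall cnt_1. (2*pos <= -10 ==> 3*cnt_1 <= 3)))


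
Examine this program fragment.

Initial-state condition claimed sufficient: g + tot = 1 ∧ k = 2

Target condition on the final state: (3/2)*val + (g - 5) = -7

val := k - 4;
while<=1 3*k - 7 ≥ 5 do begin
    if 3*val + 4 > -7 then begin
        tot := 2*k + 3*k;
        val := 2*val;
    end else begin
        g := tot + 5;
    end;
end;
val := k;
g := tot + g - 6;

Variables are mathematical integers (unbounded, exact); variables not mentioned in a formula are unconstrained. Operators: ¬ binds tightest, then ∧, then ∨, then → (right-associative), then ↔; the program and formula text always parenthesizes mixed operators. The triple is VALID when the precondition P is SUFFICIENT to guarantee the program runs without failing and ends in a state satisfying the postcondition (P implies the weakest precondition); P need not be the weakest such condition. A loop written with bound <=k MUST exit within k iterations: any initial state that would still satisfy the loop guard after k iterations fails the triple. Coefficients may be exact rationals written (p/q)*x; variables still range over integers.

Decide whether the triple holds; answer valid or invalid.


Working backward. After the program, the postcondition (3/2)*val + (g - 5) = -7 must hold; in canonical form it is g + (3/2)*val = -2.
Before g := tot + g - 6: g + tot + (3/2)*val = 4
Before val := k: g + (3/2)*k + tot = 4
Before the loop (bound <=1), unroll the exhaustion recursion (WP_0 = exit-now case; WP_j = one more guarded iteration, up to j = 1):
  WP_0: (¬(3*k ≥ 12)) ∧ g + (3/2)*k + tot = 4
  WP_1: (3*k ≥ 12 → ((3*val > -11 → ((¬(3*k ≥ 12)) ∧ g + (13/2)*k = 4)) ∧ ((¬(3*val > -11)) → ((¬(3*k ≥ 12)) ∧ (3/2)*k + 2*tot = -1)))) ∧ ((¬(3*k ≥ 12)) → g + (3/2)*k + tot = 4)
So before the loop: (3*k ≥ 12 → ((3*val > -11 → ((¬(3*k ≥ 12)) ∧ g + (13/2)*k = 4)) ∧ ((¬(3*val > -11)) → ((¬(3*k ≥ 12)) ∧ (3/2)*k + 2*tot = -1)))) ∧ ((¬(3*k ≥ 12)) → g + (3/2)*k + tot = 4)
Before val := k - 4: (3*k ≥ 12 → ((3*k > 1 → ((¬(3*k ≥ 12)) ∧ g + (13/2)*k = 4)) ∧ ((¬(3*k > 1)) → ((¬(3*k ≥ 12)) ∧ (3/2)*k + 2*tot = -1)))) ∧ ((¬(3*k ≥ 12)) → g + (3/2)*k + tot = 4)
The weakest precondition is (3*k ≥ 12 → ((3*k > 1 → ((¬(3*k ≥ 12)) ∧ g + (13/2)*k = 4)) ∧ ((¬(3*k > 1)) → ((¬(3*k ≥ 12)) ∧ (3/2)*k + 2*tot = -1)))) ∧ ((¬(3*k ≥ 12)) → g + (3/2)*k + tot = 4).
Check whether g + tot = 1 ∧ k = 2 implies it.
Every state satisfying the precondition satisfies the weakest precondition: the implication holds.
Answer: valid


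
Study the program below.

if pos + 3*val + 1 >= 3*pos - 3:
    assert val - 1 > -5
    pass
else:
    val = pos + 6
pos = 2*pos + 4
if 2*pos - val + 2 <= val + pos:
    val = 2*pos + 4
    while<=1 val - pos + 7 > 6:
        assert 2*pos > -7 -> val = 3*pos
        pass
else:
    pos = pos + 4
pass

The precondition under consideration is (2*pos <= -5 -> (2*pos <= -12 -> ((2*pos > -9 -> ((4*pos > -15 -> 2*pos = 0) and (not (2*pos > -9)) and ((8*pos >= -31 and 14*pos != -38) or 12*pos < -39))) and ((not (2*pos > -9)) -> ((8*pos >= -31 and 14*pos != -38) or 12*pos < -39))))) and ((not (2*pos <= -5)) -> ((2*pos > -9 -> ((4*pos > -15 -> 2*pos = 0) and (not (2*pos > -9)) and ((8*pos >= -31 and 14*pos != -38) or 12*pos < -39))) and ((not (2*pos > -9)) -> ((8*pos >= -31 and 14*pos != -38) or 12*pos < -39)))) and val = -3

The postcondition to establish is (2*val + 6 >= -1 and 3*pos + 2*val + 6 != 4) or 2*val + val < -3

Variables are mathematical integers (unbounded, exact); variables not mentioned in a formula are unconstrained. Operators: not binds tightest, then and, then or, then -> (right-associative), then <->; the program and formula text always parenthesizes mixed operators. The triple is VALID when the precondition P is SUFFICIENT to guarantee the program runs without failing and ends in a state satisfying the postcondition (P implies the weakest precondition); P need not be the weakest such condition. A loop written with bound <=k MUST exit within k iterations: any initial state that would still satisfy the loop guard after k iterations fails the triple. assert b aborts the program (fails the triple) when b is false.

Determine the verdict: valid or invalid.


Working backward. After the program, the postcondition (2*val + 6 >= -1 and 3*pos + 2*val + 6 != 4) or 2*val + val < -3 must hold; in canonical form it is (2*val >= -7 and 3*pos + 2*val != -2) or 3*val < -3.
Before skip: (2*val >= -7 and 3*pos + 2*val != -2) or 3*val < -3
Then branch requires (pos > -5 -> ((2*pos > -7 -> pos = 4) and (not (pos > -5)) and ((4*pos >= -15 and 7*pos != -10) or 6*pos < -15))) and ((not (pos > -5)) -> ((4*pos >= -15 and 7*pos != -10) or 6*pos < -15)); else branch requires (2*val >= -7 and 3*pos + 2*val != -14) or 3*val < -3.
Before the if: (pos <= 2*val - 2 -> ((pos > -5 -> ((2*pos > -7 -> pos = 4) and (not (pos > -5)) and ((4*pos >= -15 and 7*pos != -10) or 6*pos < -15))) and ((not (pos > -5)) -> ((4*pos >= -15 and 7*pos != -10) or 6*pos < -15)))) and ((not (pos <= 2*val - 2)) -> ((2*val >= -7 and 3*pos + 2*val != -14) or 3*val < -3))
Before pos := 2*pos + 4: (2*pos <= 2*val - 6 -> ((2*pos > -9 -> ((4*pos > -15 -> 2*pos = 0) and (not (2*pos > -9)) and ((8*pos >= -31 and 14*pos != -38) or 12*pos < -39))) and ((not (2*pos > -9)) -> ((8*pos >= -31 and 14*pos != -38) or 12*pos < -39)))) and ((not (2*pos <= 2*val - 6)) -> ((2*val >= -7 and 6*pos + 2*val != -26) or 3*val < -3))
Then branch requires val > -4 and (2*pos <= 2*val - 6 -> ((2*pos > -9 -> ((4*pos > -15 -> 2*pos = 0) and (not (2*pos > -9)) and ((8*pos >= -31 and 14*pos != -38) or 12*pos < -39))) and ((not (2*pos > -9)) -> ((8*pos >= -31 and 14*pos != -38) or 12*pos < -39)))) and ((not (2*pos <= 2*val - 6)) -> ((2*val >= -7 and 6*pos + 2*val != -26) or 3*val < -3)); else branch requires (2*pos > -9 -> ((4*pos > -15 -> 2*pos = 0) and (not (2*pos > -9)) and ((8*pos >= -31 and 14*pos != -38) or 12*pos < -39))) and ((not (2*pos > -9)) -> ((8*pos >= -31 and 14*pos != -38) or 12*pos < -39)).
Before the if: (3*val >= 2*pos - 4 -> (val > -4 and (2*pos <= 2*val - 6 -> ((2*pos > -9 -> ((4*pos > -15 -> 2*pos = 0) and (not (2*pos > -9)) and ((8*pos >= -31 and 14*pos != -38) or 12*pos < -39))) and ((not (2*pos > -9)) -> ((8*pos >= -31 and 14*pos != -38) or 12*pos < -39)))) and ((not (2*pos <= 2*val - 6)) -> ((2*val >= -7 and 6*pos + 2*val != -26) or 3*val < -3)))) and ((not (3*val >= 2*pos - 4)) -> ((2*pos > -9 -> ((4*pos > -15 -> 2*pos = 0) and (not (2*pos > -9)) and ((8*pos >= -31 and 14*pos != -38) or 12*pos < -39))) and ((not (2*pos > -9)) -> ((8*pos >= -31 and 14*pos != -38) or 12*pos < -39))))
The weakest precondition is (3*val >= 2*pos - 4 -> (val > -4 and (2*pos <= 2*val - 6 -> ((2*pos > -9 -> ((4*pos > -15 -> 2*pos = 0) and (not (2*pos > -9)) and ((8*pos >= -31 and 14*pos != -38) or 12*pos < -39))) and ((not (2*pos > -9)) -> ((8*pos >= -31 and 14*pos != -38) or 12*pos < -39)))) and ((not (2*pos <= 2*val - 6)) -> ((2*val >= -7 and 6*pos + 2*val != -26) or 3*val < -3)))) and ((not (3*val >= 2*pos - 4)) -> ((2*pos > -9 -> ((4*pos > -15 -> 2*pos = 0) and (not (2*pos > -9)) and ((8*pos >= -31 and 14*pos != -38) or 12*pos < -39))) and ((not (2*pos > -9)) -> ((8*pos >= -31 and 14*pos != -38) or 12*pos < -39)))).
Check whether (2*pos <= -5 -> (2*pos <= -12 -> ((2*pos > -9 -> ((4*pos > -15 -> 2*pos = 0) and (not (2*pos > -9)) and ((8*pos >= -31 and 14*pos != -38) or 12*pos < -39))) and ((not (2*pos > -9)) -> ((8*pos >= -31 and 14*pos != -38) or 12*pos < -39))))) and ((not (2*pos <= -5)) -> ((2*pos > -9 -> ((4*pos > -15 -> 2*pos = 0) and (not (2*pos > -9)) and ((8*pos >= -31 and 14*pos != -38) or 12*pos < -39))) and ((not (2*pos > -9)) -> ((8*pos >= -31 and 14*pos != -38) or 12*pos < -39)))) and val = -3 implies it.
Every state satisfying the precondition satisfies the weakest precondition: the implication holds.
Answer: valid


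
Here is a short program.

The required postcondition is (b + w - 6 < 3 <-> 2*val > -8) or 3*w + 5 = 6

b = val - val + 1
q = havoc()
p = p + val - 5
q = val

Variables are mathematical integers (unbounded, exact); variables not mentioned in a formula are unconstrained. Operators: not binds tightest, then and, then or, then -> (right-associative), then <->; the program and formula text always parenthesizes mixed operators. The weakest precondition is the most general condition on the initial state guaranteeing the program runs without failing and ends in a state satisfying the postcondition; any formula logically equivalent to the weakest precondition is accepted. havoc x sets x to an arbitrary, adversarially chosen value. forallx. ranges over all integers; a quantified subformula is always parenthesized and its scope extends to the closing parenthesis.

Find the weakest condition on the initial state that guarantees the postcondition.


Working backward. After the program, the postcondition (b + w - 6 < 3 <-> 2*val > -8) or 3*w + 5 = 6 must hold; in canonical form it is (b + w < 9 <-> 2*val > -8) or 3*w = 1.
Before q := val: (b + w < 9 <-> 2*val > -8) or 3*w = 1
Before p := p + val - 5: (b + w < 9 <-> 2*val > -8) or 3*w = 1
Before havoc q: (b + w < 9 <-> 2*val > -8) or 3*w = 1
Before b := val - val + 1: (w < 8 <-> 2*val > -8) or 3*w = 1
Answer: WP = (w < 8 <-> 2*val > -8) or 3*w = 1
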